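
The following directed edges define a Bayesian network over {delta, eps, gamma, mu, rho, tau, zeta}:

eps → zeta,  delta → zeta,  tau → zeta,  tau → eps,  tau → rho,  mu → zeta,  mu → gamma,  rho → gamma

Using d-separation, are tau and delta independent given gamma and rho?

Yes

There are 3 undirected paths between tau and delta; checking each against the conditioning set {gamma, rho}:
  1. tau → zeta ← delta — zeta:collider[blocks] ⇒ blocked
  2. tau → eps → zeta ← delta — eps:chain[open]; zeta:collider[blocks] ⇒ blocked
  3. tau → rho → gamma ← mu → zeta ← delta — rho:chain[blocks]; gamma:collider[open]; mu:fork[open]; zeta:collider[blocks] ⇒ blocked
Every path is blocked, so tau and delta are d-separated given {gamma, rho}.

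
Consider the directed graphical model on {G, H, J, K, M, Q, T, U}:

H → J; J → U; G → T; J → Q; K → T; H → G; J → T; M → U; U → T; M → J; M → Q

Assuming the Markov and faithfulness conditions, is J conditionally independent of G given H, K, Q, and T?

We examine all 5 paths between J and G:
Path 1: J ← M → U → T ← G
  M is a fork and M is not conditioned on; U is a chain and U is not conditioned on; T is a collider and T is conditioned on, which opens it — no node blocks this path, so it is active.
Path 2: J → U → T ← G
  U is a chain and U is not conditioned on; T is a collider and T is conditioned on, which opens it — no node blocks this path, so it is active.
Path 3: J → Q ← M → U → T ← G
  Q is a collider and Q is conditioned on, which opens it; M is a fork and M is not conditioned on; U is a chain and U is not conditioned on; T is a collider and T is conditioned on, which opens it — no node blocks this path, so it is active.
Path 4: J ← H → G
  H is a fork here and H is conditioned on, so the path is blocked at H.
Path 5: J → T ← G
  T is a collider and T is conditioned on, which opens it — no node blocks this path, so it is active.
Since the path J ← M → U → T ← G is active, J and G are not d-separated given {H, K, Q, T}.

No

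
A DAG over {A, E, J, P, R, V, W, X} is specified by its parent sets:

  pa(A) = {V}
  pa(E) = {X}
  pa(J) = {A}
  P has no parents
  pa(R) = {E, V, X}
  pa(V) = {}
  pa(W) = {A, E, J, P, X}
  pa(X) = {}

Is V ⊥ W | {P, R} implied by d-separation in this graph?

We examine all 6 paths between V and W:
Path 1: V → R ← X → W
  R is a collider and R is conditioned on, which opens it; X is a fork and X is not conditioned on — no node blocks this path, so it is active.
Path 2: V → R ← X → E → W
  R is a collider and R is conditioned on, which opens it; X is a fork and X is not conditioned on; E is a chain and E is not conditioned on — no node blocks this path, so it is active.
Path 3: V → R ← E → W
  R is a collider and R is conditioned on, which opens it; E is a fork and E is not conditioned on — no node blocks this path, so it is active.
Path 4: V → R ← E ← X → W
  R is a collider and R is conditioned on, which opens it; E is a chain and E is not conditioned on; X is a fork and X is not conditioned on — no node blocks this path, so it is active.
Path 5: V → A → W
  A is a chain and A is not conditioned on — no node blocks this path, so it is active.
Path 6: V → A → J → W
  A is a chain and A is not conditioned on; J is a chain and J is not conditioned on — no node blocks this path, so it is active.
At least one path is unblocked, so d-separation fails.

No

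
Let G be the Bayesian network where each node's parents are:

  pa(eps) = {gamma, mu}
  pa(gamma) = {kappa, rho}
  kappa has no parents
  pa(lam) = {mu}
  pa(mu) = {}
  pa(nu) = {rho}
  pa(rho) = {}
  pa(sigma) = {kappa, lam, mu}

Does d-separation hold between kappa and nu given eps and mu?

No

3 paths connect kappa and nu; each must be blocked for d-separation to hold:
Path 1: kappa → sigma ← lam ← mu → eps ← gamma ← rho → nu
  sigma is a collider here and neither sigma nor any of its descendants is conditioned on, so the collider stays closed — the path is blocked at sigma.
Path 2: kappa → sigma ← mu → eps ← gamma ← rho → nu
  sigma is a collider here and neither sigma nor any of its descendants is conditioned on, so the collider stays closed — the path is blocked at sigma.
Path 3: kappa → gamma ← rho → nu
  gamma is a collider and its descendant eps is conditioned on, which opens it; rho is a fork and rho is not conditioned on — no node blocks this path, so it is active.
Because an active path exists, kappa and nu are not d-separated.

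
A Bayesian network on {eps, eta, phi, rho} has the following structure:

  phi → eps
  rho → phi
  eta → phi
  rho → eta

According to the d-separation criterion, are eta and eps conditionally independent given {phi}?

Yes — eta and eps are d-separated given {phi}.

Enumerating the 2 paths from eta to eps and testing each for blocking by {phi}:
Path 1: eta → phi → eps
  phi is a chain here and phi is conditioned on, so the path is blocked at phi.
Path 2: eta ← rho → phi → eps
  phi is a chain here and phi is conditioned on, so the path is blocked at phi.
Every path is blocked, so eta and eps are d-separated given {phi}.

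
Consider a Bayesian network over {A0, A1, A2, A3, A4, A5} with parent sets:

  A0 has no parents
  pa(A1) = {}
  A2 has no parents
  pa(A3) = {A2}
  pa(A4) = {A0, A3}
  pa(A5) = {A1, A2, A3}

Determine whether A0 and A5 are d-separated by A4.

There are 2 undirected paths between A0 and A5; checking each against the conditioning set {A4}:
  1. A0 → A4 ← A3 → A5 — A4:collider[open]; A3:fork[open] ⇒ active
  2. A0 → A4 ← A3 ← A2 → A5 — A4:collider[open]; A3:chain[open]; A2:fork[open] ⇒ active
Since the path A0 → A4 ← A3 → A5 is active, A0 and A5 are not d-separated given {A4}.

No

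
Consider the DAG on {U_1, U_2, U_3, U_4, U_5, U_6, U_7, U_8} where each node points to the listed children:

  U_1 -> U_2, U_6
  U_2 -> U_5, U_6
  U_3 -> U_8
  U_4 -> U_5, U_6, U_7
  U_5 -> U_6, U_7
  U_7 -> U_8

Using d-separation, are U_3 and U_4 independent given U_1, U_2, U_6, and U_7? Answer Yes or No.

There are 5 undirected paths between U_3 and U_4; checking each against the conditioning set {U_1, U_2, U_6, U_7}:
Path 1: U_3 → U_8 ← U_7 ← U_5 ← U_2 → U_6 ← U_4
  U_8 is a collider here and neither U_8 nor any of its descendants is conditioned on, so the collider stays closed — the path is blocked at U_8.
Path 2: U_3 → U_8 ← U_7 ← U_5 ← U_2 ← U_1 → U_6 ← U_4
  U_8 is a collider here and neither U_8 nor any of its descendants is conditioned on, so the collider stays closed — the path is blocked at U_8.
Path 3: U_3 → U_8 ← U_7 ← U_5 → U_6 ← U_4
  U_8 is a collider here and neither U_8 nor any of its descendants is conditioned on, so the collider stays closed — the path is blocked at U_8.
Path 4: U_3 → U_8 ← U_7 ← U_5 ← U_4
  U_8 is a collider here and neither U_8 nor any of its descendants is conditioned on, so the collider stays closed — the path is blocked at U_8.
Path 5: U_3 → U_8 ← U_7 ← U_4
  U_8 is a collider here and neither U_8 nor any of its descendants is conditioned on, so the collider stays closed — the path is blocked at U_8.
Every path is blocked, so U_3 and U_4 are d-separated given {U_1, U_2, U_6, U_7}.

Yes — U_3 and U_4 are d-separated given {U_1, U_2, U_6, U_7}.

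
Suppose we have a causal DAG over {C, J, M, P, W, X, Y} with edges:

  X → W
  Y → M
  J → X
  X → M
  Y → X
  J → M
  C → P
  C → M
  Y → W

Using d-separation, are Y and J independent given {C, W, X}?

No

Enumerating the 6 paths from Y to J and testing each for blocking by {C, W, X}:
  1. Y → W ← X ← J — W:collider[open]; X:chain[blocks] ⇒ blocked
  2. Y → W ← X → M ← J — W:collider[open]; X:fork[blocks]; M:collider[blocks] ⇒ blocked
  3. Y → M ← J — M:collider[blocks] ⇒ blocked
  4. Y → M ← X ← J — M:collider[blocks]; X:chain[blocks] ⇒ blocked
  5. Y → X ← J — X:collider[open] ⇒ active
  6. Y → X → M ← J — X:chain[blocks]; M:collider[blocks] ⇒ blocked
At least one path is unblocked, so d-separation fails.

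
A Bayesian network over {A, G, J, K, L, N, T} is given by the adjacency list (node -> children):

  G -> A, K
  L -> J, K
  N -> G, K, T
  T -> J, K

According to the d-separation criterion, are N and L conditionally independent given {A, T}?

6 paths connect N and L; each must be blocked for d-separation to hold:
Path 1: N → K ← L
  K is a collider here and neither K nor any of its descendants is conditioned on, so the collider stays closed — the path is blocked at K.
Path 2: N → K ← T → J ← L
  K is a collider here and neither K nor any of its descendants is conditioned on, so the collider stays closed — the path is blocked at K.
Path 3: N → G → K ← L
  K is a collider here and neither K nor any of its descendants is conditioned on, so the collider stays closed — the path is blocked at K.
Path 4: N → G → K ← T → J ← L
  K is a collider here and neither K nor any of its descendants is conditioned on, so the collider stays closed — the path is blocked at K.
Path 5: N → T → K ← L
  T is a chain here and T is conditioned on, so the path is blocked at T.
Path 6: N → T → J ← L
  T is a chain here and T is conditioned on, so the path is blocked at T.
All paths are blocked; N ⊥ L | {A, T} holds.

Yes — N and L are d-separated given {A, T}.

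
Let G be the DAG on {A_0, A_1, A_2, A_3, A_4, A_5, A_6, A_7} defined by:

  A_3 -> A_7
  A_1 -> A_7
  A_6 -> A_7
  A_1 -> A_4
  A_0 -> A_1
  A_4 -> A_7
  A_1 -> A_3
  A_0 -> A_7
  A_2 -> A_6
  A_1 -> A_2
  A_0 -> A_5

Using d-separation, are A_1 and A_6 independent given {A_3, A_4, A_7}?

There are 5 undirected paths between A_1 and A_6; checking each against the conditioning set {A_3, A_4, A_7}:
  1. A_1 ← A_0 → A_7 ← A_6 — A_0:fork[open]; A_7:collider[open] ⇒ active
  2. A_1 → A_3 → A_7 ← A_6 — A_3:chain[blocks]; A_7:collider[open] ⇒ blocked
  3. A_1 → A_4 → A_7 ← A_6 — A_4:chain[blocks]; A_7:collider[open] ⇒ blocked
  4. A_1 → A_2 → A_6 — A_2:chain[open] ⇒ active
  5. A_1 → A_7 ← A_6 — A_7:collider[open] ⇒ active
At least one path is unblocked, so d-separation fails.

No — A_1 and A_6 are not d-separated given {A_3, A_4, A_7}.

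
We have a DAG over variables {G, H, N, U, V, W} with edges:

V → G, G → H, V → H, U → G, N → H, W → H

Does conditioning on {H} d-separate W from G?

No

Enumerating the 2 paths from W to G and testing each for blocking by {H}:
  1. W → H ← G — H:collider[open] ⇒ active
  2. W → H ← V → G — H:collider[open]; V:fork[open] ⇒ active
Because an active path exists, W and G are not d-separated.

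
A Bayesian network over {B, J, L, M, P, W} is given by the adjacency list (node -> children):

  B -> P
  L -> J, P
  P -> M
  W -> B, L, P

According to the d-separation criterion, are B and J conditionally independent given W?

Yes

Enumerating the 4 paths from B to J and testing each for blocking by {W}:
Path 1: B ← W → L → J
  W is a fork here and W is conditioned on, so the path is blocked at W.
Path 2: B ← W → P ← L → J
  W is a fork here and W is conditioned on, so the path is blocked at W.
Path 3: B → P ← W → L → J
  P is a collider here and neither P nor any of its descendants is conditioned on, so the collider stays closed — the path is blocked at P.
Path 4: B → P ← L → J
  P is a collider here and neither P nor any of its descendants is conditioned on, so the collider stays closed — the path is blocked at P.
Every path is blocked, so B and J are d-separated given {W}.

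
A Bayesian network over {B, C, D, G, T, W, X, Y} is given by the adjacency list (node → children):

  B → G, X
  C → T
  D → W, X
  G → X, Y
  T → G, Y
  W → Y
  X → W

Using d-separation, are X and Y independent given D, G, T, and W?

We examine all 6 paths between X and Y:
Path 1: X ← D → W → Y
  D is a fork here and D is conditioned on, so the path is blocked at D.
Path 2: X ← B → G → Y
  G is a chain here and G is conditioned on, so the path is blocked at G.
Path 3: X ← B → G ← T → Y
  T is a fork here and T is conditioned on, so the path is blocked at T.
Path 4: X → W → Y
  W is a chain here and W is conditioned on, so the path is blocked at W.
Path 5: X ← G → Y
  G is a fork here and G is conditioned on, so the path is blocked at G.
Path 6: X ← G ← T → Y
  G is a chain here and G is conditioned on, so the path is blocked at G.
Every path is blocked, so X and Y are d-separated given {D, G, T, W}.

Yes — X and Y are d-separated given {D, G, T, W}.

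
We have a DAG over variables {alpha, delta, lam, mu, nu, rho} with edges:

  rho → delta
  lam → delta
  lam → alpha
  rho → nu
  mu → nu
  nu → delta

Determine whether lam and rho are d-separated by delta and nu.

No

We examine all 2 paths between lam and rho:
  1. lam → delta ← rho — delta:collider[open] ⇒ active
  2. lam → delta ← nu ← rho — delta:collider[open]; nu:chain[blocks] ⇒ blocked
At least one path is unblocked, so d-separation fails.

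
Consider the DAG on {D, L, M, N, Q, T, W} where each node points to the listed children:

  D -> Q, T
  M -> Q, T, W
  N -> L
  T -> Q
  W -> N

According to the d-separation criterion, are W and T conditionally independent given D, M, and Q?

3 paths connect W and T; each must be blocked for d-separation to hold:
Path 1: W ← M → Q ← T
  M is a fork here and M is conditioned on, so the path is blocked at M.
Path 2: W ← M → Q ← D → T
  M is a fork here and M is conditioned on, so the path is blocked at M.
Path 3: W ← M → T
  M is a fork here and M is conditioned on, so the path is blocked at M.
Every path is blocked, so W and T are d-separated given {D, M, Q}.

Yes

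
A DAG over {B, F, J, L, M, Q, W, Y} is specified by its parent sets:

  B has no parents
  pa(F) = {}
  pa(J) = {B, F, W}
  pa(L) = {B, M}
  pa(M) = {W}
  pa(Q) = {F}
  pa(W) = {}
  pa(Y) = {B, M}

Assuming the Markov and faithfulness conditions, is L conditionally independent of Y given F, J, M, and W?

There are 4 undirected paths between L and Y; checking each against the conditioning set {F, J, M, W}:
Path 1: L ← B → J ← W → M → Y
  W is a fork here and W is conditioned on, so the path is blocked at W.
Path 2: L ← B → Y
  B is a fork and B is not conditioned on — no node blocks this path, so it is active.
Path 3: L ← M → Y
  M is a fork here and M is conditioned on, so the path is blocked at M.
Path 4: L ← M ← W → J ← B → Y
  M is a chain here and M is conditioned on, so the path is blocked at M.
Because an active path exists, L and Y are not d-separated.

No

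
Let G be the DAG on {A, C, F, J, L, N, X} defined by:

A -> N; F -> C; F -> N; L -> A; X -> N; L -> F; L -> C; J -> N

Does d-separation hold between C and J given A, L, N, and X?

No — C and J are not d-separated given {A, L, N, X}.

4 paths connect C and J; each must be blocked for d-separation to hold:
Path 1: C ← F → N ← J
  F is a fork and F is not conditioned on; N is a collider and N is conditioned on, which opens it — no node blocks this path, so it is active.
Path 2: C ← F ← L → A → N ← J
  L is a fork here and L is conditioned on, so the path is blocked at L.
Path 3: C ← L → F → N ← J
  L is a fork here and L is conditioned on, so the path is blocked at L.
Path 4: C ← L → A → N ← J
  L is a fork here and L is conditioned on, so the path is blocked at L.
Since the path C ← F → N ← J is active, C and J are not d-separated given {A, L, N, X}.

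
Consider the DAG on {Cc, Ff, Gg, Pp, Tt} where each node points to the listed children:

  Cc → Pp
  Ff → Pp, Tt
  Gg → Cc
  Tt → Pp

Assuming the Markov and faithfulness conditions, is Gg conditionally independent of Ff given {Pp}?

No

Enumerating the 2 paths from Gg to Ff and testing each for blocking by {Pp}:
  1. Gg → Cc → Pp ← Tt ← Ff — Cc:chain[open]; Pp:collider[open]; Tt:chain[open] ⇒ active
  2. Gg → Cc → Pp ← Ff — Cc:chain[open]; Pp:collider[open] ⇒ active
Because an active path exists, Gg and Ff are not d-separated.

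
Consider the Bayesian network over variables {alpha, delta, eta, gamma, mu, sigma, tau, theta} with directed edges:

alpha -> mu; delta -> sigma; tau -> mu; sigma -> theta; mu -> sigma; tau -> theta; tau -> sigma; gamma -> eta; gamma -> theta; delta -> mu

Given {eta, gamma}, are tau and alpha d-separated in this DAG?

We examine all 5 paths between tau and alpha:
Path 1: tau → sigma ← delta → mu ← alpha
  sigma is a collider here and neither sigma nor any of its descendants is conditioned on, so the collider stays closed — the path is blocked at sigma.
Path 2: tau → sigma ← mu ← alpha
  sigma is a collider here and neither sigma nor any of its descendants is conditioned on, so the collider stays closed — the path is blocked at sigma.
Path 3: tau → theta ← sigma ← delta → mu ← alpha
  theta is a collider here and neither theta nor any of its descendants is conditioned on, so the collider stays closed — the path is blocked at theta.
Path 4: tau → theta ← sigma ← mu ← alpha
  theta is a collider here and neither theta nor any of its descendants is conditioned on, so the collider stays closed — the path is blocked at theta.
Path 5: tau → mu ← alpha
  mu is a collider here and neither mu nor any of its descendants is conditioned on, so the collider stays closed — the path is blocked at mu.
Every path is blocked, so tau and alpha are d-separated given {eta, gamma}.

Yes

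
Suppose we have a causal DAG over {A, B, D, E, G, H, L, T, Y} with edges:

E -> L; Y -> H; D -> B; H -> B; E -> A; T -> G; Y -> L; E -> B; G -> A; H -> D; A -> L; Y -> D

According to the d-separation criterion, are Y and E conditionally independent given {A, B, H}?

No

There are 6 undirected paths between Y and E; checking each against the conditioning set {A, B, H}:
Path 1: Y → L ← E
  L is a collider here and neither L nor any of its descendants is conditioned on, so the collider stays closed — the path is blocked at L.
Path 2: Y → L ← A ← E
  L is a collider here and neither L nor any of its descendants is conditioned on, so the collider stays closed — the path is blocked at L.
Path 3: Y → D ← H → B ← E
  H is a fork here and H is conditioned on, so the path is blocked at H.
Path 4: Y → D → B ← E
  D is a chain and D is not conditioned on; B is a collider and B is conditioned on, which opens it — no node blocks this path, so it is active.
Path 5: Y → H → D → B ← E
  H is a chain here and H is conditioned on, so the path is blocked at H.
Path 6: Y → H → B ← E
  H is a chain here and H is conditioned on, so the path is blocked at H.
Because an active path exists, Y and E are not d-separated.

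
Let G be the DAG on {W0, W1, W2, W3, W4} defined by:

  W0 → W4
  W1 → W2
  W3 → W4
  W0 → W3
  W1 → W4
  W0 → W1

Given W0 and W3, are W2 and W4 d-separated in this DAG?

No

3 paths connect W2 and W4; each must be blocked for d-separation to hold:
Path 1: W2 ← W1 → W4
  W1 is a fork and W1 is not conditioned on — no node blocks this path, so it is active.
Path 2: W2 ← W1 ← W0 → W4
  W0 is a fork here and W0 is conditioned on, so the path is blocked at W0.
Path 3: W2 ← W1 ← W0 → W3 → W4
  W0 is a fork here and W0 is conditioned on, so the path is blocked at W0.
At least one path is unblocked, so d-separation fails.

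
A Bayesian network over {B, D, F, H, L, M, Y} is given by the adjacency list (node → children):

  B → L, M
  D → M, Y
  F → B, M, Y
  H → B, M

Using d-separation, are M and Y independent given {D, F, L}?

Yes — M and Y are d-separated given {D, F, L}.

4 paths connect M and Y; each must be blocked for d-separation to hold:
  1. M ← B ← F → Y — B:chain[open]; F:fork[blocks] ⇒ blocked
  2. M ← H → B ← F → Y — H:fork[open]; B:collider[open]; F:fork[blocks] ⇒ blocked
  3. M ← D → Y — D:fork[blocks] ⇒ blocked
  4. M ← F → Y — F:fork[blocks] ⇒ blocked
Every path is blocked, so M and Y are d-separated given {D, F, L}.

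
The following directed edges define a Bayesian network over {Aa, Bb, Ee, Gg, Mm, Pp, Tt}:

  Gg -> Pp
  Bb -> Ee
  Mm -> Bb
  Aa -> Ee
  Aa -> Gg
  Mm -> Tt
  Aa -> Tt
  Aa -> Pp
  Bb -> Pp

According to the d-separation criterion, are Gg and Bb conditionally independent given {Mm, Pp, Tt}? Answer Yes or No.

No

6 paths connect Gg and Bb; each must be blocked for d-separation to hold:
Path 1: Gg → Pp ← Aa → Ee ← Bb
  Ee is a collider here and neither Ee nor any of its descendants is conditioned on, so the collider stays closed — the path is blocked at Ee.
Path 2: Gg → Pp ← Aa → Tt ← Mm → Bb
  Mm is a fork here and Mm is conditioned on, so the path is blocked at Mm.
Path 3: Gg → Pp ← Bb
  Pp is a collider and Pp is conditioned on, which opens it — no node blocks this path, so it is active.
Path 4: Gg ← Aa → Ee ← Bb
  Ee is a collider here and neither Ee nor any of its descendants is conditioned on, so the collider stays closed — the path is blocked at Ee.
Path 5: Gg ← Aa → Pp ← Bb
  Aa is a fork and Aa is not conditioned on; Pp is a collider and Pp is conditioned on, which opens it — no node blocks this path, so it is active.
Path 6: Gg ← Aa → Tt ← Mm → Bb
  Mm is a fork here and Mm is conditioned on, so the path is blocked at Mm.
Because an active path exists, Gg and Bb are not d-separated.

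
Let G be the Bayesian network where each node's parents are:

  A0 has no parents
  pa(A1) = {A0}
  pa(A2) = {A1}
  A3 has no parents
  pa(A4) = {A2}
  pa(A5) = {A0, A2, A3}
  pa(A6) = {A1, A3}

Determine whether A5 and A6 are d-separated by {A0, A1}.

No — A5 and A6 are not d-separated given {A0, A1}.

Enumerating the 3 paths from A5 to A6 and testing each for blocking by {A0, A1}:
Path 1: A5 ← A0 → A1 → A6
  A0 is a fork here and A0 is conditioned on, so the path is blocked at A0.
Path 2: A5 ← A3 → A6
  A3 is a fork and A3 is not conditioned on — no node blocks this path, so it is active.
Path 3: A5 ← A2 ← A1 → A6
  A1 is a fork here and A1 is conditioned on, so the path is blocked at A1.
Because an active path exists, A5 and A6 are not d-separated.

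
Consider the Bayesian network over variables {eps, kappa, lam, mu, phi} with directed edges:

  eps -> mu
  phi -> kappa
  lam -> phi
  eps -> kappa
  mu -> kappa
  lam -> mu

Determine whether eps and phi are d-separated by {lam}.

We examine all 4 paths between eps and phi:
Path 1: eps → mu ← lam → phi
  mu is a collider here and neither mu nor any of its descendants is conditioned on, so the collider stays closed — the path is blocked at mu.
Path 2: eps → mu → kappa ← phi
  kappa is a collider here and neither kappa nor any of its descendants is conditioned on, so the collider stays closed — the path is blocked at kappa.
Path 3: eps → kappa ← mu ← lam → phi
  kappa is a collider here and neither kappa nor any of its descendants is conditioned on, so the collider stays closed — the path is blocked at kappa.
Path 4: eps → kappa ← phi
  kappa is a collider here and neither kappa nor any of its descendants is conditioned on, so the collider stays closed — the path is blocked at kappa.
Since every path is blocked, d-separation holds.

Yes — eps and phi are d-separated given {lam}.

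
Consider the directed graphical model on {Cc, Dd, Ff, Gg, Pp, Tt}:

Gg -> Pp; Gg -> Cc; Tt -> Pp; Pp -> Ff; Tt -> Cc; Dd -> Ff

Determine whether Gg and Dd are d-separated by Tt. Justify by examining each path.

We examine all 2 paths between Gg and Dd:
Path 1: Gg → Cc ← Tt → Pp → Ff ← Dd
  Cc is a collider here and neither Cc nor any of its descendants is conditioned on, so the collider stays closed — the path is blocked at Cc.
Path 2: Gg → Pp → Ff ← Dd
  Ff is a collider here and neither Ff nor any of its descendants is conditioned on, so the collider stays closed — the path is blocked at Ff.
All paths are blocked; Gg ⊥ Dd | {Tt} holds.

Yes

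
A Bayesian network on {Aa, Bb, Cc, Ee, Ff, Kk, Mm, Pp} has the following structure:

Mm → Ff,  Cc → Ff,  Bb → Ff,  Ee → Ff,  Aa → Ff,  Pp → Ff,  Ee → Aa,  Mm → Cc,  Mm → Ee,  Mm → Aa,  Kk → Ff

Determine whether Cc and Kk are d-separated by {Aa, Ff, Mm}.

No

Enumerating the 6 paths from Cc to Kk and testing each for blocking by {Aa, Ff, Mm}:
Path 1: Cc → Ff ← Kk
  Ff is a collider and Ff is conditioned on, which opens it — no node blocks this path, so it is active.
Path 2: Cc ← Mm → Aa → Ff ← Kk
  Mm is a fork here and Mm is conditioned on, so the path is blocked at Mm.
Path 3: Cc ← Mm → Aa ← Ee → Ff ← Kk
  Mm is a fork here and Mm is conditioned on, so the path is blocked at Mm.
Path 4: Cc ← Mm → Ff ← Kk
  Mm is a fork here and Mm is conditioned on, so the path is blocked at Mm.
Path 5: Cc ← Mm → Ee → Aa → Ff ← Kk
  Mm is a fork here and Mm is conditioned on, so the path is blocked at Mm.
Path 6: Cc ← Mm → Ee → Ff ← Kk
  Mm is a fork here and Mm is conditioned on, so the path is blocked at Mm.
At least one path is unblocked, so d-separation fails.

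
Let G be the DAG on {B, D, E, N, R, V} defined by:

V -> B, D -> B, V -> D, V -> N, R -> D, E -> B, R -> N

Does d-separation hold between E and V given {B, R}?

No — E and V are not d-separated given {B, R}.

We examine all 3 paths between E and V:
Path 1: E → B ← D ← R → N ← V
  R is a fork here and R is conditioned on, so the path is blocked at R.
Path 2: E → B ← D ← V
  B is a collider and B is conditioned on, which opens it; D is a chain and D is not conditioned on — no node blocks this path, so it is active.
Path 3: E → B ← V
  B is a collider and B is conditioned on, which opens it — no node blocks this path, so it is active.
At least one path is unblocked, so d-separation fails.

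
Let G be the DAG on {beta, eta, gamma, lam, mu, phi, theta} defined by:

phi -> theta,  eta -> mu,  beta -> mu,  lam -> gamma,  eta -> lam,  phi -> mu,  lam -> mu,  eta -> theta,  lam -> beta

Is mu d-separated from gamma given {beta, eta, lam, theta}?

Yes

We examine all 4 paths between mu and gamma:
Path 1: mu ← eta → lam → gamma
  eta is a fork here and eta is conditioned on, so the path is blocked at eta.
Path 2: mu ← phi → theta ← eta → lam → gamma
  eta is a fork here and eta is conditioned on, so the path is blocked at eta.
Path 3: mu ← beta ← lam → gamma
  beta is a chain here and beta is conditioned on, so the path is blocked at beta.
Path 4: mu ← lam → gamma
  lam is a fork here and lam is conditioned on, so the path is blocked at lam.
Every path is blocked, so mu and gamma are d-separated given {beta, eta, lam, theta}.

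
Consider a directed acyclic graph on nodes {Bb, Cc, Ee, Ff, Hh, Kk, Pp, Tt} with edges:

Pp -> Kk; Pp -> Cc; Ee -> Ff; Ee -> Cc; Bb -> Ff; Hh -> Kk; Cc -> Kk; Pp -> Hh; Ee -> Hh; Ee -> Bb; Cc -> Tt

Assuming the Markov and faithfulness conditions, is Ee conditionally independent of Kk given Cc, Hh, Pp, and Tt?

Yes

6 paths connect Ee and Kk; each must be blocked for d-separation to hold:
Path 1: Ee → Hh ← Pp → Kk
  Pp is a fork here and Pp is conditioned on, so the path is blocked at Pp.
Path 2: Ee → Hh ← Pp → Cc → Kk
  Pp is a fork here and Pp is conditioned on, so the path is blocked at Pp.
Path 3: Ee → Hh → Kk
  Hh is a chain here and Hh is conditioned on, so the path is blocked at Hh.
Path 4: Ee → Cc ← Pp → Hh → Kk
  Pp is a fork here and Pp is conditioned on, so the path is blocked at Pp.
Path 5: Ee → Cc ← Pp → Kk
  Pp is a fork here and Pp is conditioned on, so the path is blocked at Pp.
Path 6: Ee → Cc → Kk
  Cc is a chain here and Cc is conditioned on, so the path is blocked at Cc.
Every path is blocked, so Ee and Kk are d-separated given {Cc, Hh, Pp, Tt}.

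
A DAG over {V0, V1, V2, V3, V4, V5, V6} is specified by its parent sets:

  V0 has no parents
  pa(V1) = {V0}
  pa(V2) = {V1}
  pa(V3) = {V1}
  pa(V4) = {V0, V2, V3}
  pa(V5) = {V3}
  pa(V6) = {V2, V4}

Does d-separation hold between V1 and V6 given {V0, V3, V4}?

No

6 paths connect V1 and V6; each must be blocked for d-separation to hold:
Path 1: V1 → V3 → V4 → V6
  V3 is a chain here and V3 is conditioned on, so the path is blocked at V3.
Path 2: V1 → V3 → V4 ← V2 → V6
  V3 is a chain here and V3 is conditioned on, so the path is blocked at V3.
Path 3: V1 ← V0 → V4 → V6
  V0 is a fork here and V0 is conditioned on, so the path is blocked at V0.
Path 4: V1 ← V0 → V4 ← V2 → V6
  V0 is a fork here and V0 is conditioned on, so the path is blocked at V0.
Path 5: V1 → V2 → V6
  V2 is a chain and V2 is not conditioned on — no node blocks this path, so it is active.
Path 6: V1 → V2 → V4 → V6
  V4 is a chain here and V4 is conditioned on, so the path is blocked at V4.
Because an active path exists, V1 and V6 are not d-separated.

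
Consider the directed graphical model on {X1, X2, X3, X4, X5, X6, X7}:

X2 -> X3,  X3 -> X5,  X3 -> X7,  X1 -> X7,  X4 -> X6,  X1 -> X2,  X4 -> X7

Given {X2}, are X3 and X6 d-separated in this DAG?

Yes — X3 and X6 are d-separated given {X2}.

Enumerating the 2 paths from X3 to X6 and testing each for blocking by {X2}:
  1. X3 → X7 ← X4 → X6 — X7:collider[blocks]; X4:fork[open] ⇒ blocked
  2. X3 ← X2 ← X1 → X7 ← X4 → X6 — X2:chain[blocks]; X1:fork[open]; X7:collider[blocks]; X4:fork[open] ⇒ blocked
All paths are blocked; X3 ⊥ X6 | {X2} holds.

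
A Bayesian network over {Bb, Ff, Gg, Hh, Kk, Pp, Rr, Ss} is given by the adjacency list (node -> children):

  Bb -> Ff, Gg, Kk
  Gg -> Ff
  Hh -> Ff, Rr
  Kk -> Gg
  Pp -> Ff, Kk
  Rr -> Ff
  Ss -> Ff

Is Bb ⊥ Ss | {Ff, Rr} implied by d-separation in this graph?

We examine all 5 paths between Bb and Ss:
Path 1: Bb → Gg ← Kk ← Pp → Ff ← Ss
  Gg is a collider and its descendant Ff is conditioned on, which opens it; Kk is a chain and Kk is not conditioned on; Pp is a fork and Pp is not conditioned on; Ff is a collider and Ff is conditioned on, which opens it — no node blocks this path, so it is active.
Path 2: Bb → Gg → Ff ← Ss
  Gg is a chain and Gg is not conditioned on; Ff is a collider and Ff is conditioned on, which opens it — no node blocks this path, so it is active.
Path 3: Bb → Kk → Gg → Ff ← Ss
  Kk is a chain and Kk is not conditioned on; Gg is a chain and Gg is not conditioned on; Ff is a collider and Ff is conditioned on, which opens it — no node blocks this path, so it is active.
Path 4: Bb → Kk ← Pp → Ff ← Ss
  Kk is a collider and its descendant Ff is conditioned on, which opens it; Pp is a fork and Pp is not conditioned on; Ff is a collider and Ff is conditioned on, which opens it — no node blocks this path, so it is active.
Path 5: Bb → Ff ← Ss
  Ff is a collider and Ff is conditioned on, which opens it — no node blocks this path, so it is active.
At least one path is unblocked, so d-separation fails.

No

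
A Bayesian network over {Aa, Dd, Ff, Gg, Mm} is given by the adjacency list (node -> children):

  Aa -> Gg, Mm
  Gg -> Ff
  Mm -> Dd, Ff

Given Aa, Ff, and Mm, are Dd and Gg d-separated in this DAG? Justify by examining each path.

Enumerating the 2 paths from Dd to Gg and testing each for blocking by {Aa, Ff, Mm}:
Path 1: Dd ← Mm ← Aa → Gg
  Mm is a chain here and Mm is conditioned on, so the path is blocked at Mm.
Path 2: Dd ← Mm → Ff ← Gg
  Mm is a fork here and Mm is conditioned on, so the path is blocked at Mm.
Since every path is blocked, d-separation holds.

Yes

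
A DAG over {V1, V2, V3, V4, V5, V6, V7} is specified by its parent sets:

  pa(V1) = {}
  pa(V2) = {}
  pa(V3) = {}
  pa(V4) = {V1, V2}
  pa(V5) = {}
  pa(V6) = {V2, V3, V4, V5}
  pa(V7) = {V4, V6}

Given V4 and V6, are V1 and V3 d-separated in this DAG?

No — V1 and V3 are not d-separated given {V4, V6}.

3 paths connect V1 and V3; each must be blocked for d-separation to hold:
Path 1: V1 → V4 ← V2 → V6 ← V3
  V4 is a collider and V4 is conditioned on, which opens it; V2 is a fork and V2 is not conditioned on; V6 is a collider and V6 is conditioned on, which opens it — no node blocks this path, so it is active.
Path 2: V1 → V4 → V6 ← V3
  V4 is a chain here and V4 is conditioned on, so the path is blocked at V4.
Path 3: V1 → V4 → V7 ← V6 ← V3
  V4 is a chain here and V4 is conditioned on, so the path is blocked at V4.
Since the path V1 → V4 ← V2 → V6 ← V3 is active, V1 and V3 are not d-separated given {V4, V6}.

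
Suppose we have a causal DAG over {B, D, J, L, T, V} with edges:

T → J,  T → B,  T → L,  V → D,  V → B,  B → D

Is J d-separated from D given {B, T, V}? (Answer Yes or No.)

Yes — J and D are d-separated given {B, T, V}.

There are 2 undirected paths between J and D; checking each against the conditioning set {B, T, V}:
  1. J ← T → B → D — T:fork[blocks]; B:chain[blocks] ⇒ blocked
  2. J ← T → B ← V → D — T:fork[blocks]; B:collider[open]; V:fork[blocks] ⇒ blocked
All paths are blocked; J ⊥ D | {B, T, V} holds.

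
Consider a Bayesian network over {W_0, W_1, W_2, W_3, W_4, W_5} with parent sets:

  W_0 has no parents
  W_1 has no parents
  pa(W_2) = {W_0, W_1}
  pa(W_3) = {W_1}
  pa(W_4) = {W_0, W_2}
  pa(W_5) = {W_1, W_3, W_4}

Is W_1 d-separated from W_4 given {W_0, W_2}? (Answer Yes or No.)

Yes

Enumerating the 4 paths from W_1 to W_4 and testing each for blocking by {W_0, W_2}:
  1. W_1 → W_5 ← W_4 — W_5:collider[blocks] ⇒ blocked
  2. W_1 → W_2 ← W_0 → W_4 — W_2:collider[open]; W_0:fork[blocks] ⇒ blocked
  3. W_1 → W_2 → W_4 — W_2:chain[blocks] ⇒ blocked
  4. W_1 → W_3 → W_5 ← W_4 — W_3:chain[open]; W_5:collider[blocks] ⇒ blocked
Every path is blocked, so W_1 and W_4 are d-separated given {W_0, W_2}.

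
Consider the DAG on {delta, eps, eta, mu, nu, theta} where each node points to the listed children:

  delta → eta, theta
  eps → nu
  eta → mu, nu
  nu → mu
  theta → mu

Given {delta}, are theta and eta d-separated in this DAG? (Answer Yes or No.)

3 paths connect theta and eta; each must be blocked for d-separation to hold:
Path 1: theta ← delta → eta
  delta is a fork here and delta is conditioned on, so the path is blocked at delta.
Path 2: theta → mu ← eta
  mu is a collider here and neither mu nor any of its descendants is conditioned on, so the collider stays closed — the path is blocked at mu.
Path 3: theta → mu ← nu ← eta
  mu is a collider here and neither mu nor any of its descendants is conditioned on, so the collider stays closed — the path is blocked at mu.
All paths are blocked; theta ⊥ eta | {delta} holds.

Yes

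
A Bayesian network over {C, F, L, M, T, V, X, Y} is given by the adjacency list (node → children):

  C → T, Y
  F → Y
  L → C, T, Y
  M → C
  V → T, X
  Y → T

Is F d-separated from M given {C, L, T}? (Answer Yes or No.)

Yes

There are 5 undirected paths between F and M; checking each against the conditioning set {C, L, T}:
  1. F → Y ← L → T ← C ← M — Y:collider[open]; L:fork[blocks]; T:collider[open]; C:chain[blocks] ⇒ blocked
  2. F → Y ← L → C ← M — Y:collider[open]; L:fork[blocks]; C:collider[open] ⇒ blocked
  3. F → Y → T ← L → C ← M — Y:chain[open]; T:collider[open]; L:fork[blocks]; C:collider[open] ⇒ blocked
  4. F → Y → T ← C ← M — Y:chain[open]; T:collider[open]; C:chain[blocks] ⇒ blocked
  5. F → Y ← C ← M — Y:collider[open]; C:chain[blocks] ⇒ blocked
Every path is blocked, so F and M are d-separated given {C, L, T}.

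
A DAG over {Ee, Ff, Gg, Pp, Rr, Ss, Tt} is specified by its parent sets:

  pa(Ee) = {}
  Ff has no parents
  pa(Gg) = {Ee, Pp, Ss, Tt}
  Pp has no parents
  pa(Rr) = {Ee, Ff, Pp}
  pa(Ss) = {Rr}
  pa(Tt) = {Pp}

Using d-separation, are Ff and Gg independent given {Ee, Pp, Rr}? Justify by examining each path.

We examine all 4 paths between Ff and Gg:
Path 1: Ff → Rr → Ss → Gg
  Rr is a chain here and Rr is conditioned on, so the path is blocked at Rr.
Path 2: Ff → Rr ← Ee → Gg
  Ee is a fork here and Ee is conditioned on, so the path is blocked at Ee.
Path 3: Ff → Rr ← Pp → Gg
  Pp is a fork here and Pp is conditioned on, so the path is blocked at Pp.
Path 4: Ff → Rr ← Pp → Tt → Gg
  Pp is a fork here and Pp is conditioned on, so the path is blocked at Pp.
Every path is blocked, so Ff and Gg are d-separated given {Ee, Pp, Rr}.

Yes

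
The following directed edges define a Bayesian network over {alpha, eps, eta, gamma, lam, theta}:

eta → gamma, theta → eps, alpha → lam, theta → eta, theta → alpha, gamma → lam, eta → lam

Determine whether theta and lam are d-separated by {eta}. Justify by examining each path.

No — theta and lam are not d-separated given {eta}.

3 paths connect theta and lam; each must be blocked for d-separation to hold:
  1. theta → alpha → lam — alpha:chain[open] ⇒ active
  2. theta → eta → lam — eta:chain[blocks] ⇒ blocked
  3. theta → eta → gamma → lam — eta:chain[blocks]; gamma:chain[open] ⇒ blocked
At least one path is unblocked, so d-separation fails.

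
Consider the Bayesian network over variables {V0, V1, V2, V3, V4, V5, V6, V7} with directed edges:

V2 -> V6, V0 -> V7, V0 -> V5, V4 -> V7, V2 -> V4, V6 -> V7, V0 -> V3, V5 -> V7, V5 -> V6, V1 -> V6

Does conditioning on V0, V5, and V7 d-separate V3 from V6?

We examine all 6 paths between V3 and V6:
Path 1: V3 ← V0 → V5 → V7 ← V4 ← V2 → V6
  V0 is a fork here and V0 is conditioned on, so the path is blocked at V0.
Path 2: V3 ← V0 → V5 → V7 ← V6
  V0 is a fork here and V0 is conditioned on, so the path is blocked at V0.
Path 3: V3 ← V0 → V5 → V6
  V0 is a fork here and V0 is conditioned on, so the path is blocked at V0.
Path 4: V3 ← V0 → V7 ← V5 → V6
  V0 is a fork here and V0 is conditioned on, so the path is blocked at V0.
Path 5: V3 ← V0 → V7 ← V4 ← V2 → V6
  V0 is a fork here and V0 is conditioned on, so the path is blocked at V0.
Path 6: V3 ← V0 → V7 ← V6
  V0 is a fork here and V0 is conditioned on, so the path is blocked at V0.
Every path is blocked, so V3 and V6 are d-separated given {V0, V5, V7}.

Yes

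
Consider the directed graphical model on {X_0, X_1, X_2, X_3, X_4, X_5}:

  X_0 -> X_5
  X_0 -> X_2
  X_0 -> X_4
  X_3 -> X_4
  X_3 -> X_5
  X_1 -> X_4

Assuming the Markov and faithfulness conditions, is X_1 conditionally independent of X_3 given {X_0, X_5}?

Yes — X_1 and X_3 are d-separated given {X_0, X_5}.

Enumerating the 2 paths from X_1 to X_3 and testing each for blocking by {X_0, X_5}:
Path 1: X_1 → X_4 ← X_0 → X_5 ← X_3
  X_4 is a collider here and neither X_4 nor any of its descendants is conditioned on, so the collider stays closed — the path is blocked at X_4.
Path 2: X_1 → X_4 ← X_3
  X_4 is a collider here and neither X_4 nor any of its descendants is conditioned on, so the collider stays closed — the path is blocked at X_4.
Every path is blocked, so X_1 and X_3 are d-separated given {X_0, X_5}.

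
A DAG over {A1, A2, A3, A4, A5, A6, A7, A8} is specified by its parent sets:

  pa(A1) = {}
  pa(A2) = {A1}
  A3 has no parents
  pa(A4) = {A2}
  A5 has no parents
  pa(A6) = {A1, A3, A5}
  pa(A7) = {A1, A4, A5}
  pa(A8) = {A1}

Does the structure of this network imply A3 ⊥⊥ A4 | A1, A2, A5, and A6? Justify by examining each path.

4 paths connect A3 and A4; each must be blocked for d-separation to hold:
  1. A3 → A6 ← A5 → A7 ← A4 — A6:collider[open]; A5:fork[blocks]; A7:collider[blocks] ⇒ blocked
  2. A3 → A6 ← A5 → A7 ← A1 → A2 → A4 — A6:collider[open]; A5:fork[blocks]; A7:collider[blocks]; A1:fork[blocks]; A2:chain[blocks] ⇒ blocked
  3. A3 → A6 ← A1 → A7 ← A4 — A6:collider[open]; A1:fork[blocks]; A7:collider[blocks] ⇒ blocked
  4. A3 → A6 ← A1 → A2 → A4 — A6:collider[open]; A1:fork[blocks]; A2:chain[blocks] ⇒ blocked
All paths are blocked; A3 ⊥ A4 | {A1, A2, A5, A6} holds.

Yes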